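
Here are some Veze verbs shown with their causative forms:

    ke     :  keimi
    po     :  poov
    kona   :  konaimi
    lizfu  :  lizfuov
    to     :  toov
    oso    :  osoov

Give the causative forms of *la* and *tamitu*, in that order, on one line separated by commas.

laimi, tamituov

The pattern is rounding harmony: -ov when the last vowel of the stem is a rounded vowel (*po*, *lizfu*, *to*, *oso*); -imi when the last vowel of the stem is an unrounded vowel (*ke*, *kona*).
The last vowel of *la* is /a/, which is an unrounded vowel, so the suffix is -imi, giving *laimi*.
Since the last vowel of *tamitu* is /u/ (a rounded vowel), it takes -ov, giving *tamituov*.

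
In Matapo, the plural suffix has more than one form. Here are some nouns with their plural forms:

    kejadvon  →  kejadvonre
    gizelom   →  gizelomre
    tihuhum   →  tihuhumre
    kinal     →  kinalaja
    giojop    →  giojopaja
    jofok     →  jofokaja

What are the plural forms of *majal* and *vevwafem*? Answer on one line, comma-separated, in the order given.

The pattern is nasality of the final consonant: -re when the stem ends in a nasal (*kejadvon*, *gizelom*, *tihuhum*); -aja when the stem ends in a non-nasal consonant (*kinal*, *giojop*, *jofok*).
Since the final consonant of *majal* is /l/ (non-nasal), it takes -aja, giving *majalaja*.
Since the final consonant of *vevwafem* is /m/ (a nasal), it takes -re, giving *vevwafemre*.

majalaja, vevwafemre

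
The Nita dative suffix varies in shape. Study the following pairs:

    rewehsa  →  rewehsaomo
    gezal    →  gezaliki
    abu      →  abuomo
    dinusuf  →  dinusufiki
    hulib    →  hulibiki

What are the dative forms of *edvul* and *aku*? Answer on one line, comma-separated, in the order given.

edvuliki, akuomo

The pattern is consonant vs. vowel: -iki when the stem ends in a consonant (*gezal*, *dinusuf*, *hulib*); -omo when the stem ends in a vowel (*rewehsa*, *abu*).
*edvul* — final sound /l/ (a consonant) → -iki → *edvuliki*.
*aku*: final sound = /u/, a vowel → -omo → *akuomo*.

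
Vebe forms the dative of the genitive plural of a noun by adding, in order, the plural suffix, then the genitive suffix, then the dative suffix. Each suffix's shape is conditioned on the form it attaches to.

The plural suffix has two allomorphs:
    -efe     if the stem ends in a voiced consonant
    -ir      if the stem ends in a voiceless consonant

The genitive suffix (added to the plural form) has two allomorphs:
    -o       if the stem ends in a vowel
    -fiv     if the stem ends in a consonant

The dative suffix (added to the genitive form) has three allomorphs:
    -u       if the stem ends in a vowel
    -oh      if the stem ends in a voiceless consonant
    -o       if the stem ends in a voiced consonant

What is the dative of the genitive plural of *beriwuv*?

Since the final consonant of *beriwuv* is /v/ (voiced), it takes -efe, giving *beriwuvefe*.
The plural form *beriwuvefe*: final sound = /e/, a vowel → -o → *beriwuvefeo*.
Since the final sound of the genitive form *beriwuvefeo* is /o/ (a vowel), it takes -u, giving *beriwuvefeou*.

beriwuvefeou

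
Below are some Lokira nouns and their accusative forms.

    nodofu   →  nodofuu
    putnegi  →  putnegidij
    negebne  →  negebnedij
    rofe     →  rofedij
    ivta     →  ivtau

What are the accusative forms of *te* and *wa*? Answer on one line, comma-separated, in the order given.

Looking at the last vowel of each stem: -dij when the last vowel of the stem is a front vowel (*putnegi*, *negebne*, *rofe*); -u when the last vowel of the stem is a back vowel (*nodofu*, *ivta*).
The last vowel of *te* is /e/, which is a front vowel, so the suffix is -dij, giving *tedij*.
The last vowel of *wa* is /a/, which is a back vowel, so the suffix is -u, giving *wau*.

tedij, wau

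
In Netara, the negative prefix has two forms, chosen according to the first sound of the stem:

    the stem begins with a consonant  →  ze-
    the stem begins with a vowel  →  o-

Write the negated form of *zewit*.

zezewit

*zewit*: first sound = /z/, a consonant → ze- → *zezewit*.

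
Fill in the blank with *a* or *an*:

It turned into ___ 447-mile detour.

The indefinite article is chosen by the initial *sound* of the following word, not its spelling.
The number *447* is spoken "four hundred …", beginning with /fɔr/ — a consonant sound.
So the article is *a*: It turned into a 447-mile detour.

a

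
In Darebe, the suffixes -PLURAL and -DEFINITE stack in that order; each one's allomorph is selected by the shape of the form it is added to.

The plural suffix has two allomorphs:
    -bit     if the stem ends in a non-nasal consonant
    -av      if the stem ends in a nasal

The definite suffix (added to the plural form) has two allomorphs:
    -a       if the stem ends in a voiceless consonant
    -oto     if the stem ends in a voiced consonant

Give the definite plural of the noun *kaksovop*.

Since the final consonant of *kaksovop* is /p/ (non-nasal), it takes -bit, giving *kaksovopbit*.
The final consonant of the plural form *kaksovopbit* is /t/, which is voiceless, so the definite suffix is -a, giving *kaksovopbita*.

kaksovopbita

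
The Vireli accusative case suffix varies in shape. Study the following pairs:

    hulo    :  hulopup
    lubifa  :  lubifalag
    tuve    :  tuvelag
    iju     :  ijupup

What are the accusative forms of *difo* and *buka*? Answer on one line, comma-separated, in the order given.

Looking at the last vowel of each stem: -pup when the last vowel of the stem is a rounded vowel (*hulo*, *iju*); -lag when the last vowel of the stem is an unrounded vowel (*lubifa*, *tuve*).
*difo*: last vowel = /o/, a rounded vowel → -pup → *difopup*.
Since the last vowel of *buka* is /a/ (an unrounded vowel), it takes -lag, giving *bukalag*.

difopup, bukalag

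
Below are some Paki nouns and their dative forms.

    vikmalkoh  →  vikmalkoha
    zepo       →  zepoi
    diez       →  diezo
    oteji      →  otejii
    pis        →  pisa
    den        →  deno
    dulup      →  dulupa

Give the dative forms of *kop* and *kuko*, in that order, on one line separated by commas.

The suffix is conditioned by the final sound: -a when the stem ends in a voiceless consonant (*vikmalkoh*, *pis*, *dulup*); -o when the stem ends in a voiced consonant (*diez*, *den*); -i when the stem ends in a vowel (*zepo*, *oteji*).
*kop*: final sound = /p/, a voiceless consonant → -a → *kopa*.
*kuko* — final sound /o/ (a vowel) → -i → *kukoi*.

kopa, kukoi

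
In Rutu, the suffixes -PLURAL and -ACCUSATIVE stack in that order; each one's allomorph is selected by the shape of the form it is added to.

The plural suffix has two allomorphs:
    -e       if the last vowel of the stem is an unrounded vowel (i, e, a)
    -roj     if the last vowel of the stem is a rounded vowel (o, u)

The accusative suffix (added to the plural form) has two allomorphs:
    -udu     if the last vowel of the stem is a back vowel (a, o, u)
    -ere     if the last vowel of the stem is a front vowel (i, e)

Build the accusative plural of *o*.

orojudu

*o* — last vowel /o/ (a rounded vowel) → -roj → *oroj*.
The last vowel of the plural form *oroj* is /o/, which is a back vowel, so the accusative suffix is -udu, giving *orojudu*.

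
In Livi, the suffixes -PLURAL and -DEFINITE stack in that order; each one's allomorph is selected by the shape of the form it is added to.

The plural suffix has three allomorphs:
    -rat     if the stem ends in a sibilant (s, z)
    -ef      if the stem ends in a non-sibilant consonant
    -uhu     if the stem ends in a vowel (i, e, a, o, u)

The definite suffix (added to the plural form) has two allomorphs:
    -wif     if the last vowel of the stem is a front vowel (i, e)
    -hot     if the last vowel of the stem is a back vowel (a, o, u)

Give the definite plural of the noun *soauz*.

The final sound of *soauz* is /z/, which is a sibilant, so the plural suffix is -rat, giving *soauzrat*.
Since the last vowel of the plural form *soauzrat* is /a/ (a back vowel), it takes -hot, giving *soauzrathot*.

soauzrathot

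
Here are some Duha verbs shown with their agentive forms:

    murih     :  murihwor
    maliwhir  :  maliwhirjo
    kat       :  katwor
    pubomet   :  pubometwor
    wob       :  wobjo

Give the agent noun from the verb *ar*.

The pattern is voicing of the final consonant: -wor when the stem ends in a voiceless consonant (*murih*, *kat*, *pubomet*); -jo when the stem ends in a voiced consonant (*maliwhir*, *wob*).
*ar* — final consonant /r/ (voiced) → -jo → *arjo*.

arjo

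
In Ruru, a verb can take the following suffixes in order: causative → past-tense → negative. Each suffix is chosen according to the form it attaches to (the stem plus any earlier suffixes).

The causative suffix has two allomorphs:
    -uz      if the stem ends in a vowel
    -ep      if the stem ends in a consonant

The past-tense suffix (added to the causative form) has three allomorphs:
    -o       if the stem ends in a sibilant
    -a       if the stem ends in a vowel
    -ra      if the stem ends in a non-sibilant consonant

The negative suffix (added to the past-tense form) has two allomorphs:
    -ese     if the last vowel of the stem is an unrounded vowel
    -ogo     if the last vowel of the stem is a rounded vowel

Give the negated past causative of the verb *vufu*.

The final sound of *vufu* is /u/, which is a vowel, so the causative suffix is -uz, giving *vufuuz*.
The final sound of the causative form *vufuuz* is /z/, which is a sibilant, so the past-tense suffix is -o, giving *vufuuzo*.
The past-tense form *vufuuzo*: last vowel = /o/, a rounded vowel → -ogo → *vufuuzoogo*.

vufuuzoogo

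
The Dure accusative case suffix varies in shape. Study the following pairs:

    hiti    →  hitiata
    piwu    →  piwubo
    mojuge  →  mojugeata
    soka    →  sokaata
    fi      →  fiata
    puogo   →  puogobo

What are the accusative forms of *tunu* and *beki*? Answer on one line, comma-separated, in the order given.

The alternation tracks the last vowel of the stem — -bo when the last vowel of the stem is a rounded vowel (*piwu*, *puogo*); -ata when the last vowel of the stem is an unrounded vowel (*hiti*, *mojuge*, *soka*, *fi*).
Since the last vowel of *tunu* is /u/ (a rounded vowel), it takes -bo, giving *tunubo*.
*beki*: last vowel = /i/, an unrounded vowel → -ata → *bekiata*.

tunubo, bekiata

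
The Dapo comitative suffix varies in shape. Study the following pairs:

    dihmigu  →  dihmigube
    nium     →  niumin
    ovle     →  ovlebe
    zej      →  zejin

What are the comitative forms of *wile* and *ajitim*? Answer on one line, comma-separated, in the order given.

wilebe, ajitimin

The suffix is conditioned by the final sound: -in when the stem ends in a consonant (*nium*, *zej*); -be when the stem ends in a vowel (*dihmigu*, *ovle*).
The final sound of *wile* is /e/, which is a vowel, so the suffix is -be, giving *wilebe*.
Since the final sound of *ajitim* is /m/ (a consonant), it takes -in, giving *ajitimin*.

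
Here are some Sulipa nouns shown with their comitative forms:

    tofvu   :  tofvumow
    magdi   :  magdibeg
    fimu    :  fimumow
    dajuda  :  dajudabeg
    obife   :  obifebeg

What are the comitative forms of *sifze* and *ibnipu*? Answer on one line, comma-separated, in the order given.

Looking at the last vowel of each stem: -mow when the last vowel of the stem is a rounded vowel (*tofvu*, *fimu*); -beg when the last vowel of the stem is an unrounded vowel (*magdi*, *dajuda*, *obife*).
*sifze*: last vowel = /e/, an unrounded vowel → -beg → *sifzebeg*.
*ibnipu* — last vowel /u/ (a rounded vowel) → -mow → *ibnipumow*.

sifzebeg, ibnipumow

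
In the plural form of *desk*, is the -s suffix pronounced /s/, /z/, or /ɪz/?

The stem *desk* ends in a voiceless non-sibilant consonant.
The plural suffix surfaces as /ɪz/ after sibilants, /s/ after other voiceless consonants, and /z/ after other voiced sounds.
So the plural -s on *desk* is pronounced /s/.

/s/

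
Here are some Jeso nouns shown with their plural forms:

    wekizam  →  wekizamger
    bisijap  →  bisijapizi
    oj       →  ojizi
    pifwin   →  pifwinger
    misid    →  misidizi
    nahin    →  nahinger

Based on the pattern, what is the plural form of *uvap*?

uvapizi

Looking at the final consonant of each stem: -ger when the stem ends in a nasal (*wekizam*, *pifwin*, *nahin*); -izi when the stem ends in a non-nasal consonant (*bisijap*, *oj*, *misid*).
The final consonant of *uvap* is /p/, which is non-nasal, so the suffix is -izi, giving *uvapizi*.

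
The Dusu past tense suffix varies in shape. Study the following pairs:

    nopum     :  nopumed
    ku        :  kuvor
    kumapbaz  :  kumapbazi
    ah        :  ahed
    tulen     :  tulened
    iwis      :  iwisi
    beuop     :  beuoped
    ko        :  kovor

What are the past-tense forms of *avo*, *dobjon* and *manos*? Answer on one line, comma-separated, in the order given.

avovor, dobjoned, manosi

Looking at the final sound of each stem: -i when the stem ends in a sibilant (*kumapbaz*, *iwis*); -ed when the stem ends in a non-sibilant consonant (*nopum*, *ah*, *tulen*, *beuop*); -vor when the stem ends in a vowel (*ku*, *ko*).
The final sound of *avo* is /o/, which is a vowel, so the suffix is -vor, giving *avovor*.
*dobjon*: final sound = /n/, a non-sibilant consonant → -ed → *dobjoned*.
*manos*: final sound = /s/, a sibilant → -i → *manosi*.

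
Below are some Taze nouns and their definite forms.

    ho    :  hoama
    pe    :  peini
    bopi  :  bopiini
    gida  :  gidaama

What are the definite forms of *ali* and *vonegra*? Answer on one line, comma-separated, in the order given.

Looking at the last vowel of each stem: -ini when the last vowel of the stem is a front vowel (*pe*, *bopi*); -ama when the last vowel of the stem is a back vowel (*ho*, *gida*).
*ali* — last vowel /i/ (a front vowel) → -ini → *aliini*.
*vonegra* — last vowel /a/ (a back vowel) → -ama → *vonegraama*.

aliini, vonegraama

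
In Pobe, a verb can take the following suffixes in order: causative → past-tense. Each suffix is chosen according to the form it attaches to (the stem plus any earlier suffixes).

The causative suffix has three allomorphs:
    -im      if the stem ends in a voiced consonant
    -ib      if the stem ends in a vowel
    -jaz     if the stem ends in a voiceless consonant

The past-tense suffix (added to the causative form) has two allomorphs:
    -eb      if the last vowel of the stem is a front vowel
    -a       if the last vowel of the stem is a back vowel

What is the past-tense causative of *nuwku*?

*nuwku*: final sound = /u/, a vowel → -ib → *nuwkuib*.
The causative form *nuwkuib*: last vowel = /i/, a front vowel → -eb → *nuwkuibeb*.

nuwkuibeb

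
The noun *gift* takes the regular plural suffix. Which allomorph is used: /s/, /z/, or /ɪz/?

/s/

The stem *gift* ends in a voiceless non-sibilant consonant.
The plural suffix surfaces as /ɪz/ after sibilants, /s/ after other voiceless consonants, and /z/ after other voiced sounds.
So the plural -s on *gift* is pronounced /s/.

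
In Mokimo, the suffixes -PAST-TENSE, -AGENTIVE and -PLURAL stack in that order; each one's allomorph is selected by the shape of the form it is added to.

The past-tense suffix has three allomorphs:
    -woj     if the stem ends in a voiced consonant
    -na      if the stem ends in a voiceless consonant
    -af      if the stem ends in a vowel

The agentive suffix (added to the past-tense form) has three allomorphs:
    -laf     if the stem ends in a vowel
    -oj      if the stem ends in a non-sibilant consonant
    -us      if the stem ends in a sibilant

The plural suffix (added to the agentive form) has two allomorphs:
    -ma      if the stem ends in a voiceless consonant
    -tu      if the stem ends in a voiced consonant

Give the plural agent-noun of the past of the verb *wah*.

wahnalafma

Since the final sound of *wah* is /h/ (a voiceless consonant), it takes -na, giving *wahna*.
The past-tense form *wahna* — final sound /a/ (a vowel) → -laf → *wahnalaf*.
The agentive form *wahnalaf*: final consonant = /f/, voiceless → -ma → *wahnalafma*.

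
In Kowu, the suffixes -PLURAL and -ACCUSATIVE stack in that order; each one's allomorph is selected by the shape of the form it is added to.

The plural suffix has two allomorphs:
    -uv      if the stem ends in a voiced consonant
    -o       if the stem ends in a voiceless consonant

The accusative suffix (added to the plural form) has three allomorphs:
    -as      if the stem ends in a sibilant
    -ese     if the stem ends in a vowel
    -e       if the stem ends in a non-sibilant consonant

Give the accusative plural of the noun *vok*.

vokoese

*vok* — final consonant /k/ (voiceless) → -o → *voko*.
The plural form *voko*: final sound = /o/, a vowel → -ese → *vokoese*.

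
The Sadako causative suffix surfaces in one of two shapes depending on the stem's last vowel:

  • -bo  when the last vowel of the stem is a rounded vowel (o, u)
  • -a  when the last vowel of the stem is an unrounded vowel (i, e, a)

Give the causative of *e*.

*e*: last vowel = /e/, an unrounded vowel → -a → *ea*.

ea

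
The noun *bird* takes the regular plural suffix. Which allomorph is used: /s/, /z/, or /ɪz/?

The stem *bird* ends in a voiced non-sibilant sound.
The plural suffix surfaces as /ɪz/ after sibilants, /s/ after other voiceless consonants, and /z/ after other voiced sounds.
So the plural -s on *bird* is pronounced /z/.

/z/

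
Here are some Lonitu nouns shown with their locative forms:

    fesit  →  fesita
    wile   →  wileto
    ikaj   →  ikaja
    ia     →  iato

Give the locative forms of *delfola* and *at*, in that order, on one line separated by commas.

The suffix is conditioned by the final sound: -a when the stem ends in a consonant (*fesit*, *ikaj*); -to when the stem ends in a vowel (*wile*, *ia*).
The final sound of *delfola* is /a/, which is a vowel, so the suffix is -to, giving *delfolato*.
Since the final sound of *at* is /t/ (a consonant), it takes -a, giving *ata*.

delfolato, ata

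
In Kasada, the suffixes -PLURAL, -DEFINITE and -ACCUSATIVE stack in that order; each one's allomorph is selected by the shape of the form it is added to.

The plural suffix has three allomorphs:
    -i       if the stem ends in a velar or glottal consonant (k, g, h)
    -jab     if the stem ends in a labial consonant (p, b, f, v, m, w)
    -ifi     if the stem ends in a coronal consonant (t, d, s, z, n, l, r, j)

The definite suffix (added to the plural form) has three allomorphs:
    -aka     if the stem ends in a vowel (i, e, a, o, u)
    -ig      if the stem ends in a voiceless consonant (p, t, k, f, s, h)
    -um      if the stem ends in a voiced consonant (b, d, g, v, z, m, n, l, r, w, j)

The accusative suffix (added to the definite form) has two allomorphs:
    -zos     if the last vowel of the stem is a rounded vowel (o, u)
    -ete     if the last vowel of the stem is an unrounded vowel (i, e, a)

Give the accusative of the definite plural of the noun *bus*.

busifiakaete

Since the final consonant of *bus* is /s/ (coronal), it takes -ifi, giving *busifi*.
Since the final sound of the plural form *busifi* is /i/ (a vowel), it takes -aka, giving *busifiaka*.
The definite form *busifiaka* — last vowel /a/ (an unrounded vowel) → -ete → *busifiakaete*.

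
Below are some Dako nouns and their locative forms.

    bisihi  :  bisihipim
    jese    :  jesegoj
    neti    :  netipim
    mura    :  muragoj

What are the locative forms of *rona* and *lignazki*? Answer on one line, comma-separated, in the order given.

The alternation tracks the last vowel of the stem — -pim when the last vowel of the stem is a high vowel (*bisihi*, *neti*); -goj when the last vowel of the stem is a non-high vowel (*jese*, *mura*).
The last vowel of *rona* is /a/, which is a non-high vowel, so the suffix is -goj, giving *ronagoj*.
Since the last vowel of *lignazki* is /i/ (a high vowel), it takes -pim, giving *lignazkipim*.

ronagoj, lignazkipim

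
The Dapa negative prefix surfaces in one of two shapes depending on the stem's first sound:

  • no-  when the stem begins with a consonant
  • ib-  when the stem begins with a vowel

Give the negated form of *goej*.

*goej* — first sound /g/ (a consonant) → no- → *nogoej*.

nogoej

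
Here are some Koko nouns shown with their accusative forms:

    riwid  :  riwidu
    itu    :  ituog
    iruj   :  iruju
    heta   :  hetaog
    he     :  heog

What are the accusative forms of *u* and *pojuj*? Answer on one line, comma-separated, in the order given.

uog, pojuju

The suffix is conditioned by the final sound: -u when the stem ends in a consonant (*riwid*, *iruj*); -og when the stem ends in a vowel (*itu*, *heta*, *he*).
*u* — final sound /u/ (a vowel) → -og → *uog*.
*pojuj*: final sound = /j/, a consonant → -u → *pojuju*.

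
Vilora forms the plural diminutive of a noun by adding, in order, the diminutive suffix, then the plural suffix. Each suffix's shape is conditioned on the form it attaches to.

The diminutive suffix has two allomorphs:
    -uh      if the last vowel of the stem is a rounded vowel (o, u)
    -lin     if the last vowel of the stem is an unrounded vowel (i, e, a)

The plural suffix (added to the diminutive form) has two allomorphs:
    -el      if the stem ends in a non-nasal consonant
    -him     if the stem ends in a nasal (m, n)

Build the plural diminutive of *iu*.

*iu* — last vowel /u/ (a rounded vowel) → -uh → *iuuh*.
The final consonant of the diminutive form *iuuh* is /h/, which is non-nasal, so the plural suffix is -el, giving *iuuhel*.

iuuhel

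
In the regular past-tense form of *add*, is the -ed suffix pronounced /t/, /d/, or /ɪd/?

The stem *add* ends in /t/ or /d/.
The -ed suffix is realized as /ɪd/ after /t, d/; as /t/ after other voiceless consonants; and as /d/ after other voiced sounds.
So -ed on *add* is pronounced /ɪd/.

/ɪd/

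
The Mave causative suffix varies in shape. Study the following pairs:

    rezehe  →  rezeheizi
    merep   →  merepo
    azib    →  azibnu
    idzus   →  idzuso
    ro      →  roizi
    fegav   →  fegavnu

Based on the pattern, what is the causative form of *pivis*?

Looking at the final sound of each stem: -o when the stem ends in a voiceless consonant (*merep*, *idzus*); -nu when the stem ends in a voiced consonant (*azib*, *fegav*); -izi when the stem ends in a vowel (*rezehe*, *ro*).
*pivis*: final sound = /s/, a voiceless consonant → -o → *piviso*.

piviso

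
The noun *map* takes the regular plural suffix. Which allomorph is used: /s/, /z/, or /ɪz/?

The stem *map* ends in a voiceless non-sibilant consonant.
The plural suffix surfaces as /ɪz/ after sibilants, /s/ after other voiceless consonants, and /z/ after other voiced sounds.
So the plural -s on *map* is pronounced /s/.

/s/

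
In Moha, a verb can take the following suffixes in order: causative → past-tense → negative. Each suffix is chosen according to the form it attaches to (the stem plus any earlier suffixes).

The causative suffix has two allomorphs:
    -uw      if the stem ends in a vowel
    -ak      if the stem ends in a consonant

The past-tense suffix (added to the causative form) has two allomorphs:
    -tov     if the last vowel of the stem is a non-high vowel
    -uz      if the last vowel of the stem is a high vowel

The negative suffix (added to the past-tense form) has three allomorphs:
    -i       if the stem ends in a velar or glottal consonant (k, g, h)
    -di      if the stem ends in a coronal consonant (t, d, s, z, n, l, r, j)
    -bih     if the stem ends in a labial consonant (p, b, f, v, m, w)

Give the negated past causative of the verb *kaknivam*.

*kaknivam* — final sound /m/ (a consonant) → -ak → *kaknivamak*.
Since the last vowel of the causative form *kaknivamak* is /a/ (a non-high vowel), it takes -tov, giving *kaknivamaktov*.
The past-tense form *kaknivamaktov* — final consonant /v/ (labial) → -bih → *kaknivamaktovbih*.

kaknivamaktovbih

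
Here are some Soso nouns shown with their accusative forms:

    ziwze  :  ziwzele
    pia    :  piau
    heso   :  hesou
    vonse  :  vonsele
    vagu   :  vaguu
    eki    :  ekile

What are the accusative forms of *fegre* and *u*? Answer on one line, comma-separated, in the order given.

The suffix is conditioned by the last vowel: -le when the last vowel of the stem is a front vowel (*ziwze*, *vonse*, *eki*); -u when the last vowel of the stem is a back vowel (*pia*, *heso*, *vagu*).
*fegre*: last vowel = /e/, a front vowel → -le → *fegrele*.
The last vowel of *u* is /u/, which is a back vowel, so the suffix is -u, giving *uu*.

fegrele, uu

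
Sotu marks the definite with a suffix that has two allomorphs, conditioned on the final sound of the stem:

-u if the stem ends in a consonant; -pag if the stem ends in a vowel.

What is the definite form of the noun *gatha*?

gathapag

The final sound of *gatha* is /a/, which is a vowel, so the suffix is -pag, giving *gathapag*.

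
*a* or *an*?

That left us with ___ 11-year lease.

The indefinite article is chosen by the initial *sound* of the following word, not its spelling.
The number *11* is spoken "eleven", beginning with /ɪˈlɛvən/ — a vowel sound.
So the article is *an*: That left us with an 11-year lease.

an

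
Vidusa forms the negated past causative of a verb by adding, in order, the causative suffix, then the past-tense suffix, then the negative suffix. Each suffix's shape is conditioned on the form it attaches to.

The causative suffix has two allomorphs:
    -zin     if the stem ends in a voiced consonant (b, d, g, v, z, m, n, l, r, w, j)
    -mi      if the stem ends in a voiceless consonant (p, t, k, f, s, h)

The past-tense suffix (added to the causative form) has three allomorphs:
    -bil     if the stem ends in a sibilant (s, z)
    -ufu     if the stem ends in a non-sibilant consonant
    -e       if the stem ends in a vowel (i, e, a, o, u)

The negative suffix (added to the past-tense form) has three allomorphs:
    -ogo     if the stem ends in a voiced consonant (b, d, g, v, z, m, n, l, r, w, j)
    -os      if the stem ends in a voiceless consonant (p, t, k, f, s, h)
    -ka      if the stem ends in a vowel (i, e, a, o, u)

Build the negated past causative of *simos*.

simosmieka

*simos* — final consonant /s/ (voiceless) → -mi → *simosmi*.
Since the final sound of the causative form *simosmi* is /i/ (a vowel), it takes -e, giving *simosmie*.
The past-tense form *simosmie*: final sound = /e/, a vowel → -ka → *simosmieka*.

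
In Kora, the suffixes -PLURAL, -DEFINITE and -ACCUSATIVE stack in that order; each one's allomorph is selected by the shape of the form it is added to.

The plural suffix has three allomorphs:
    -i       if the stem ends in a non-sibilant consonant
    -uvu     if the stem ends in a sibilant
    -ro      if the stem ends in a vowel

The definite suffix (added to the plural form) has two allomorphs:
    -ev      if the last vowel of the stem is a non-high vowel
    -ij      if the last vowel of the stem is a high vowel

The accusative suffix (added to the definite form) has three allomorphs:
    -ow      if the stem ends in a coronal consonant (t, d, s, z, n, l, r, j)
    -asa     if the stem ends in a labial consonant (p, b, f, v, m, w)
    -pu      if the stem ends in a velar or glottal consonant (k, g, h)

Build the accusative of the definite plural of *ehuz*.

ehuzuvuijow

*ehuz*: final sound = /z/, a sibilant → -uvu → *ehuzuvu*.
The plural form *ehuzuvu*: last vowel = /u/, a high vowel → -ij → *ehuzuvuij*.
The final consonant of the definite form *ehuzuvuij* is /j/, which is coronal, so the accusative suffix is -ow, giving *ehuzuvuijow*.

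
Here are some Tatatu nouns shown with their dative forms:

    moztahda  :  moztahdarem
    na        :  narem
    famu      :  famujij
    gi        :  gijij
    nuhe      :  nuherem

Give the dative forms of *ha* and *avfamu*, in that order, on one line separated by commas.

The alternation tracks the last vowel of the stem — -jij when the last vowel of the stem is a high vowel (*famu*, *gi*); -rem when the last vowel of the stem is a non-high vowel (*moztahda*, *na*, *nuhe*).
The last vowel of *ha* is /a/, which is a non-high vowel, so the suffix is -rem, giving *harem*.
The last vowel of *avfamu* is /u/, which is a high vowel, so the suffix is -jij, giving *avfamujij*.

harem, avfamujij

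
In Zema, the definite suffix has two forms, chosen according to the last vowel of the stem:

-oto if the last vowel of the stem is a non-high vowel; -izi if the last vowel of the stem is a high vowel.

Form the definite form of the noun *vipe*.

vipeoto

The last vowel of *vipe* is /e/, which is a non-high vowel, so the suffix is -oto, giving *vipeoto*.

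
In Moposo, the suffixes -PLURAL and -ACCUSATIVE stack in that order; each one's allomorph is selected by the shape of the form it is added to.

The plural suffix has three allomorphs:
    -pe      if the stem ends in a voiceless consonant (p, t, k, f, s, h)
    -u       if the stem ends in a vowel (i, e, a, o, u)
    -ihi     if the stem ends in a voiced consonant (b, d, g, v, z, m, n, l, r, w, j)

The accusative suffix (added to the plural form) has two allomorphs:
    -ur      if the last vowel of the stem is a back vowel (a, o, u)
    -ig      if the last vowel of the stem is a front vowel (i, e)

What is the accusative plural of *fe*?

feuur

The final sound of *fe* is /e/, which is a vowel, so the plural suffix is -u, giving *feu*.
The plural form *feu* — last vowel /u/ (a back vowel) → -ur → *feuur*.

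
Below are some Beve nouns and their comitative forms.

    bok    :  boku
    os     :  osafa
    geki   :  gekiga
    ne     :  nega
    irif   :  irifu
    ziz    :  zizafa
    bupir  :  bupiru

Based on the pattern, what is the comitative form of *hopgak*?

hopgaku

The alternation tracks the final sound of the stem — -afa when the stem ends in a sibilant (*os*, *ziz*); -u when the stem ends in a non-sibilant consonant (*bok*, *irif*, *bupir*); -ga when the stem ends in a vowel (*geki*, *ne*).
*hopgak* — final sound /k/ (a non-sibilant consonant) → -u → *hopgaku*.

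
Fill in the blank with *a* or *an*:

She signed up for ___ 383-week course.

a

The indefinite article is chosen by the initial *sound* of the following word, not its spelling.
The number *383* is spoken "three hundred …", beginning with /θriː/ — a consonant sound.
So the article is *a*: She signed up for a 383-week course.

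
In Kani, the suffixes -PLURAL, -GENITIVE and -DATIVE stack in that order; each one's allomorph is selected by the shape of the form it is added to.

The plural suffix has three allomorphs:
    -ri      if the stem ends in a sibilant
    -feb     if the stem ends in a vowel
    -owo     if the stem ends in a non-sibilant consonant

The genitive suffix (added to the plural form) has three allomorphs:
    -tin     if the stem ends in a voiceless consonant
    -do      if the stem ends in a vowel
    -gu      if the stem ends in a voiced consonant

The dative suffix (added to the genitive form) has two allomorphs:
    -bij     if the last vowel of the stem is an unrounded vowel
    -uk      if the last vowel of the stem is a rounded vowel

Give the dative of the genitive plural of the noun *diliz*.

The final sound of *diliz* is /z/, which is a sibilant, so the plural suffix is -ri, giving *dilizri*.
Since the final sound of the plural form *dilizri* is /i/ (a vowel), it takes -do, giving *dilizrido*.
The genitive form *dilizrido* — last vowel /o/ (a rounded vowel) → -uk → *dilizridouk*.

dilizridouk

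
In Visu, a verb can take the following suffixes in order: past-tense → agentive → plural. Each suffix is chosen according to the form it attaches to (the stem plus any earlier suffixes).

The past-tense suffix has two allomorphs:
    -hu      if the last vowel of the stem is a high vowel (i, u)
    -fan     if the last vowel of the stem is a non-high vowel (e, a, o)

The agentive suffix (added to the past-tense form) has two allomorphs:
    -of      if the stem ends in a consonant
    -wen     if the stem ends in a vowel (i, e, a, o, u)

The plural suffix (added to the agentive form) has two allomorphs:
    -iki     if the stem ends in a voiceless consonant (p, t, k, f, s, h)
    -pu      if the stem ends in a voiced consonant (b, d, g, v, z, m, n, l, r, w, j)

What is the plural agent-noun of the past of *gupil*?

Since the last vowel of *gupil* is /i/ (a high vowel), it takes -hu, giving *gupilhu*.
The past-tense form *gupilhu* — final sound /u/ (a vowel) → -wen → *gupilhuwen*.
The final consonant of the agentive form *gupilhuwen* is /n/, which is voiced, so the plural suffix is -pu, giving *gupilhuwenpu*.

gupilhuwenpu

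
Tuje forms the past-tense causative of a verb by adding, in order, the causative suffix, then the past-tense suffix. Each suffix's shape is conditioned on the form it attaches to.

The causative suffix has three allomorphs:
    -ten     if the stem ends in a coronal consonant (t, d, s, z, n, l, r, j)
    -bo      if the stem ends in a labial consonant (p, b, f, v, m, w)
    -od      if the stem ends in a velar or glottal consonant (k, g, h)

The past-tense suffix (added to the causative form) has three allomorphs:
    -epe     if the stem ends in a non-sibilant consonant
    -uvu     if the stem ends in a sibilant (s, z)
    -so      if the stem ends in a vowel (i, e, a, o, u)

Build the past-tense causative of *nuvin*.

Since the final consonant of *nuvin* is /n/ (coronal), it takes -ten, giving *nuvinten*.
The causative form *nuvinten* — final sound /n/ (a non-sibilant consonant) → -epe → *nuvintenepe*.

nuvintenepe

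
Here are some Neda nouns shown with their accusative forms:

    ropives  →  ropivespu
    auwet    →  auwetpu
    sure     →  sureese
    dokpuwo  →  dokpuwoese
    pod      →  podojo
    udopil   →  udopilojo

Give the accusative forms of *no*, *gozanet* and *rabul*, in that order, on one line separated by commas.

The pattern is voicing of the final sound: -pu when the stem ends in a voiceless consonant (*ropives*, *auwet*); -ojo when the stem ends in a voiced consonant (*pod*, *udopil*); -ese when the stem ends in a vowel (*sure*, *dokpuwo*).
The final sound of *no* is /o/, which is a vowel, so the suffix is -ese, giving *noese*.
*gozanet* — final sound /t/ (a voiceless consonant) → -pu → *gozanetpu*.
*rabul* — final sound /l/ (a voiced consonant) → -ojo → *rabulojo*.

noese, gozanetpu, rabulojo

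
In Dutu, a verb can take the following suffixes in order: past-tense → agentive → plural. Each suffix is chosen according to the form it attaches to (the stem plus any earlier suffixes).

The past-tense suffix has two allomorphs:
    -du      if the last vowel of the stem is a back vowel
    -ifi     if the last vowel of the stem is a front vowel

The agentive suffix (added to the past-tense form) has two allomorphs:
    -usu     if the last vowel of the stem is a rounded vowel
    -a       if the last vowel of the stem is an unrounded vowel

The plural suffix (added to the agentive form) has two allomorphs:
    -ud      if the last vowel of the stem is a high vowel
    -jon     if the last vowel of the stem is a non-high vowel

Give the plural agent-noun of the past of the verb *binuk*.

binukduusuud

*binuk* — last vowel /u/ (a back vowel) → -du → *binukdu*.
The last vowel of the past-tense form *binukdu* is /u/, which is a rounded vowel, so the agentive suffix is -usu, giving *binukduusu*.
The agentive form *binukduusu* — last vowel /u/ (a high vowel) → -ud → *binukduusuud*.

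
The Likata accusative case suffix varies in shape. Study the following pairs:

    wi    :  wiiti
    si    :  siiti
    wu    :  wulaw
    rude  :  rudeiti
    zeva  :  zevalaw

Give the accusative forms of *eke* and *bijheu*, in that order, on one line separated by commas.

The pattern is front/back vowel harmony: -iti when the last vowel of the stem is a front vowel (*wi*, *si*, *rude*); -law when the last vowel of the stem is a back vowel (*wu*, *zeva*).
*eke*: last vowel = /e/, a front vowel → -iti → *ekeiti*.
Since the last vowel of *bijheu* is /u/ (a back vowel), it takes -law, giving *bijheulaw*.

ekeiti, bijheulaw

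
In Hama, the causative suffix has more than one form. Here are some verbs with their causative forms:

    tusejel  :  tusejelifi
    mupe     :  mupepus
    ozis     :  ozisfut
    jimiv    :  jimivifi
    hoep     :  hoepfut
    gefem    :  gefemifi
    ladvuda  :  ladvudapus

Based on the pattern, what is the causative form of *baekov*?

The alternation tracks the final sound of the stem — -fut when the stem ends in a voiceless consonant (*ozis*, *hoep*); -ifi when the stem ends in a voiced consonant (*tusejel*, *jimiv*, *gefem*); -pus when the stem ends in a vowel (*mupe*, *ladvuda*).
*baekov*: final sound = /v/, a voiced consonant → -ifi → *baekovifi*.

baekovifi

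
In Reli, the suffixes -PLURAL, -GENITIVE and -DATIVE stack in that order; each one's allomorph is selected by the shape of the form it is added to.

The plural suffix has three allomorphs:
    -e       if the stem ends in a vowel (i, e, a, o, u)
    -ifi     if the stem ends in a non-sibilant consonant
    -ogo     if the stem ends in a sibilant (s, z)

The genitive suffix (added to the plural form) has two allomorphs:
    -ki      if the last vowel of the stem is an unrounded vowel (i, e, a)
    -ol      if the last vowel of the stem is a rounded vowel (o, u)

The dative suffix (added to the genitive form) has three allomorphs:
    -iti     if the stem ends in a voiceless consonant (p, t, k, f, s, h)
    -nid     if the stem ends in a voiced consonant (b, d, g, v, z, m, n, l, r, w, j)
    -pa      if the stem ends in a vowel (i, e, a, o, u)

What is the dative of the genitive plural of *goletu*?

goletuekipa

Since the final sound of *goletu* is /u/ (a vowel), it takes -e, giving *goletue*.
The plural form *goletue*: last vowel = /e/, an unrounded vowel → -ki → *goletueki*.
The genitive form *goletueki* — final sound /i/ (a vowel) → -pa → *goletuekipa*.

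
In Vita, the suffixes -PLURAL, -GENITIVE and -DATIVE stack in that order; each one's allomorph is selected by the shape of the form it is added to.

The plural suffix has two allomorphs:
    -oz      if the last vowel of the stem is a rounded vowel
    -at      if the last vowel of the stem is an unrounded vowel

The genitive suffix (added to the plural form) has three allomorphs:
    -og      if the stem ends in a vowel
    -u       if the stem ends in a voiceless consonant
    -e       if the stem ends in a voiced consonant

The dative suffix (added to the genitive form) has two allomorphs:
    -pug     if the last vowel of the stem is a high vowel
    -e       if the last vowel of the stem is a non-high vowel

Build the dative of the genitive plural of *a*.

aatupug

*a* — last vowel /a/ (an unrounded vowel) → -at → *aat*.
The final sound of the plural form *aat* is /t/, which is a voiceless consonant, so the genitive suffix is -u, giving *aatu*.
The genitive form *aatu* — last vowel /u/ (a high vowel) → -pug → *aatupug*.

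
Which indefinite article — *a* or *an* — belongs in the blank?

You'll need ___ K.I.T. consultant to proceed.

The indefinite article is chosen by the initial *sound* of the following word, not its spelling.
The initialism *K.I.T.* is read letter by letter; the first letter, K, is pronounced /keɪ/, which begins with a consonant sound.
So the article is *a*: You'll need a K.I.T. consultant to proceed.

a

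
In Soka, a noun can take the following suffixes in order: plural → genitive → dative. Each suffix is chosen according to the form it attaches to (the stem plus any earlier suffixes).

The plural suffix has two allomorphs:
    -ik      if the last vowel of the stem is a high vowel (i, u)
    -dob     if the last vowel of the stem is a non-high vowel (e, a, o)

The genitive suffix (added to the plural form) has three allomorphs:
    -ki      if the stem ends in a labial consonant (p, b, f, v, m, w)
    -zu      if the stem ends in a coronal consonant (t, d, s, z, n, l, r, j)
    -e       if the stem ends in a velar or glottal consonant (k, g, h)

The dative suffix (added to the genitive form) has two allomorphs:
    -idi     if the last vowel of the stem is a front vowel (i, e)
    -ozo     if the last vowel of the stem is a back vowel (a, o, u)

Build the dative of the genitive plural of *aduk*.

adukikeidi

*aduk*: last vowel = /u/, a high vowel → -ik → *adukik*.
The plural form *adukik*: final consonant = /k/, velar/glottal → -e → *adukike*.
The genitive form *adukike* — last vowel /e/ (a front vowel) → -idi → *adukikeidi*.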